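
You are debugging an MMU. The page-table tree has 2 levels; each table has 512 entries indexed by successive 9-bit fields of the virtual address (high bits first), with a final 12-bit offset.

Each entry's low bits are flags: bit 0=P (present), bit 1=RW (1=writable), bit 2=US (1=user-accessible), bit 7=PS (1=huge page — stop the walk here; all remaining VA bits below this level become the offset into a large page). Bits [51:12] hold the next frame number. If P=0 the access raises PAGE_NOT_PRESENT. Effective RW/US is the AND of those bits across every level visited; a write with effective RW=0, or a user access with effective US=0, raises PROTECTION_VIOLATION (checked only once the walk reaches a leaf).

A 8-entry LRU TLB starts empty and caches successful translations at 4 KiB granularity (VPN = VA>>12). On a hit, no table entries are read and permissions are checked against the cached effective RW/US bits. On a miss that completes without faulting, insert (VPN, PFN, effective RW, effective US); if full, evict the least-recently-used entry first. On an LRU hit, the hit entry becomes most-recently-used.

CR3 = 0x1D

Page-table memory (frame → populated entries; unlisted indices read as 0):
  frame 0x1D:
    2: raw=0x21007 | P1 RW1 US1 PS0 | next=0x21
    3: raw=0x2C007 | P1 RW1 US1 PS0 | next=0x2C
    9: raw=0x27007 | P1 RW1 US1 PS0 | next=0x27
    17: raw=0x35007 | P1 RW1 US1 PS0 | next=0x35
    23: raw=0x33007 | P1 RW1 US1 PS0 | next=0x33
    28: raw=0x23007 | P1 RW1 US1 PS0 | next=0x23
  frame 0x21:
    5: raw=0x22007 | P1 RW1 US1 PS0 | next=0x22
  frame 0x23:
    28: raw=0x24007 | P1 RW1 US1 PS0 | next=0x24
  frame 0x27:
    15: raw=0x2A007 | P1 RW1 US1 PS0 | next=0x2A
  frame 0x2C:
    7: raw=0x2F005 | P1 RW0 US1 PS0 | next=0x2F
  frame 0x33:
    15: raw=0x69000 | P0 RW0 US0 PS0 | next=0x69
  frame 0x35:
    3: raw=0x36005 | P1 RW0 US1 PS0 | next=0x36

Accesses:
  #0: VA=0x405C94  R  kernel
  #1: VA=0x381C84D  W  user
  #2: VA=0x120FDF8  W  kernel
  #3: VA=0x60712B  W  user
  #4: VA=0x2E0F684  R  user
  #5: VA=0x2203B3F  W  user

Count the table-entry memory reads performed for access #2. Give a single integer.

Per-access translation:
#0 VA=0x405C94 (r,kernel):
  L0 @0x1D[2] → 0x21007  P=1,RW=1,US=1,PS=0
  L1 @0x21[5] → 0x22007  P=1,RW=1,US=1,PS=0
  ⇒ phys 0x22C94  [2 reads]
#1 VA=0x381C84D (w,user):
  L0 @0x1D[28] → 0x23007  P=1,RW=1,US=1,PS=0
  L1 @0x23[28] → 0x24007  P=1,RW=1,US=1,PS=0
  ⇒ phys 0x2484D  [2 reads]
#2 VA=0x120FDF8 (w,kernel):
  L0 @0x1D[9] → 0x27007  P=1,RW=1,US=1,PS=0
  L1 @0x27[15] → 0x2A007  P=1,RW=1,US=1,PS=0
  ⇒ phys 0x2ADF8  [2 reads]
#3 VA=0x60712B (w,user):
  L0 @0x1D[3] → 0x2C007  P=1,RW=1,US=1,PS=0
  L1 @0x2C[7] → 0x2F005  P=1,RW=0,US=1,PS=0
  ⇒ fault: PROTECTION_VIOLATION  — 2 lookups
#4 VA=0x2E0F684 (r,user):
  L0 @0x1D[23] → 0x33007  P=1,RW=1,US=1,PS=0
  L1 @0x33[15] → 0x69000  P=0,RW=0,US=0,PS=0
  ⇒ fault: PAGE_NOT_PRESENT  — 2 lookups
#5 VA=0x2203B3F (w,user):
  L0 @0x1D[17] → 0x35007  P=1,RW=1,US=1,PS=0
  L1 @0x35[3] → 0x36005  P=1,RW=0,US=1,PS=0
  ⇒ fault: PROTECTION_VIOLATION  — 2 lookups

Entries read for #2: 2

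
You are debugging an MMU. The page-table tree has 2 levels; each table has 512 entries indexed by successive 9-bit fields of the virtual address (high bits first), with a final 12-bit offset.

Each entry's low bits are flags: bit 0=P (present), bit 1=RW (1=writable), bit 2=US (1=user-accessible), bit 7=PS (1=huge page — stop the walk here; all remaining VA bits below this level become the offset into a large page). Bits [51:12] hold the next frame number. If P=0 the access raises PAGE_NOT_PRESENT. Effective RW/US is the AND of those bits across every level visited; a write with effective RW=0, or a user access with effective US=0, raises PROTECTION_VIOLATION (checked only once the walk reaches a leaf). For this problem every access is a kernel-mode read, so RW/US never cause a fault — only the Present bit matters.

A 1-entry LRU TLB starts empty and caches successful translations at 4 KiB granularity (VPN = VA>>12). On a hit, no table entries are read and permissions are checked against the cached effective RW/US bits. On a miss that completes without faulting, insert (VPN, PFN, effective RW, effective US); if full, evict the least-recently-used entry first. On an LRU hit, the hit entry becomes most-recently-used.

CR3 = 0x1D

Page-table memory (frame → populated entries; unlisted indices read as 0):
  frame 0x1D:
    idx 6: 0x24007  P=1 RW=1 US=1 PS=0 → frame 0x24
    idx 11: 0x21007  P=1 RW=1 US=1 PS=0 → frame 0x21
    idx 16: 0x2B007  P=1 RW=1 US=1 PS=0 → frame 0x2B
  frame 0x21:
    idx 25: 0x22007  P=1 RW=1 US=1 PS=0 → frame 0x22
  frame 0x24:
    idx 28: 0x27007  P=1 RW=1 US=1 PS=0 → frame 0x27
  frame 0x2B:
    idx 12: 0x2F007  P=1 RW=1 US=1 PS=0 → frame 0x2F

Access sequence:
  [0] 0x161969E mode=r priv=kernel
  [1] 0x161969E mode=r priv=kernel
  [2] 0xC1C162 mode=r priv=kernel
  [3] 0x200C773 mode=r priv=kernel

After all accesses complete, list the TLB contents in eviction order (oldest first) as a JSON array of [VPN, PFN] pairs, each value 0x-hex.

Trace:
#0 VA=0x161969E (r,kernel):
  [0] read 0x1D idx=11: raw=0x21007 flags P=1 W=1 U=1 S=0
  [1] read 0x21 idx=25: raw=0x22007 flags P=1 W=1 U=1 S=0
  ⇒ phys 0x2269E  [2 reads]
#1 VA=0x161969E (r,kernel):
  TLB hit vpn=0x1619 → PA=0x2269E
#2 VA=0xC1C162 (r,kernel):
  [0] read 0x1D idx=6: raw=0x24007 flags P=1 W=1 U=1 S=0
  [1] read 0x24 idx=28: raw=0x27007 flags P=1 W=1 U=1 S=0
  ⇒ phys 0x27162  [2 reads]
#3 VA=0x200C773 (r,kernel):
  [0] read 0x1D idx=16: raw=0x2B007 flags P=1 W=1 U=1 S=0
  [1] read 0x2B idx=12: raw=0x2F007 flags P=1 W=1 U=1 S=0
  ⇒ phys 0x2F773  [2 reads]

TLB: [["0x200C", "0x2F"]]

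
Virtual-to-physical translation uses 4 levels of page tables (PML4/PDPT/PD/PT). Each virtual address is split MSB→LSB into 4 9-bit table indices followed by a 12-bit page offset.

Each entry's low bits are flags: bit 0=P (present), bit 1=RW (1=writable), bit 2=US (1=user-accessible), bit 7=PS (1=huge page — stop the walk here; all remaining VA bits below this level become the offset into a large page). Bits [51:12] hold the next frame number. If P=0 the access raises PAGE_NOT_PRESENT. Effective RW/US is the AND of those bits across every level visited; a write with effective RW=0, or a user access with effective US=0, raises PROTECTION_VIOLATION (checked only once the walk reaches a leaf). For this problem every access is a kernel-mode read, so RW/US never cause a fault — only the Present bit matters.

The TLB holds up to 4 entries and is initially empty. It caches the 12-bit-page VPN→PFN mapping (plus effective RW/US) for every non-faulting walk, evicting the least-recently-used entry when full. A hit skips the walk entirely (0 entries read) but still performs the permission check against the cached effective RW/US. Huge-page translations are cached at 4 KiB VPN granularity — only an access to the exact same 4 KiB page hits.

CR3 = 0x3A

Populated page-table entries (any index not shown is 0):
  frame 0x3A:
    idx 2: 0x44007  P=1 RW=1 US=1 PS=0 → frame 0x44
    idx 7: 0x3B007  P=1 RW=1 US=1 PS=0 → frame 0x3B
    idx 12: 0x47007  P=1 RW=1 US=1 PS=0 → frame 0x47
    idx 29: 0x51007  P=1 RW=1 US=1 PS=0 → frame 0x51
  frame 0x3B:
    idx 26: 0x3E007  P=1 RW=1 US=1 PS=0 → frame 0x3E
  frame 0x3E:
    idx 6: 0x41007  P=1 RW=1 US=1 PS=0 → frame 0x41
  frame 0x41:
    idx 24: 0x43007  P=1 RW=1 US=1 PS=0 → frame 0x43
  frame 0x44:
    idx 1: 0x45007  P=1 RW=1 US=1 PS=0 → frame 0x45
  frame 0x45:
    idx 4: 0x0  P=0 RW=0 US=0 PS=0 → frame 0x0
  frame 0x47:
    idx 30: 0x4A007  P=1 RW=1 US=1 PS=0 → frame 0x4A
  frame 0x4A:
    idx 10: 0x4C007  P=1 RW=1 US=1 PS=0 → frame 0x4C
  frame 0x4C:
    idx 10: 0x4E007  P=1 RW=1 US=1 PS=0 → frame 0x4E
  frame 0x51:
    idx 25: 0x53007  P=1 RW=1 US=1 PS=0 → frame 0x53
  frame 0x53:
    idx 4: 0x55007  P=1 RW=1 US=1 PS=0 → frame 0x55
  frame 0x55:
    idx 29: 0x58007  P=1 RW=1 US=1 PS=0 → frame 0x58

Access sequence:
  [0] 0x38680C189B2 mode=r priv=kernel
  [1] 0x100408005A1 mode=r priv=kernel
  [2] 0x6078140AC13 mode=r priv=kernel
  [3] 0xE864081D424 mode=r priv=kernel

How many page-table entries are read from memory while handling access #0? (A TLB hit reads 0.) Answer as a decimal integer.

Trace:
#0 VA=0x38680C189B2 (r,kernel):
  [0] read 0x3A idx=7: raw=0x3B007 flags P=1 W=1 U=1 S=0
  [1] read 0x3B idx=26: raw=0x3E007 flags P=1 W=1 U=1 S=0
  [2] read 0x3E idx=6: raw=0x41007 flags P=1 W=1 U=1 S=0
  [3] read 0x41 idx=24: raw=0x43007 flags P=1 W=1 U=1 S=0
  ⇒ phys 0x439B2  [4 reads]
#1 VA=0x100408005A1 (r,kernel):
  [0] read 0x3A idx=2: raw=0x44007 flags P=1 W=1 U=1 S=0
  [1] read 0x44 idx=1: raw=0x45007 flags P=1 W=1 U=1 S=0
  [2] read 0x45 idx=4: raw=0x0 flags P=0 W=0 U=0 S=0
  ⇒ fault: PAGE_NOT_PRESENT  — 3 lookups
#2 VA=0x6078140AC13 (r,kernel):
  [0] read 0x3A idx=12: raw=0x47007 flags P=1 W=1 U=1 S=0
  [1] read 0x47 idx=30: raw=0x4A007 flags P=1 W=1 U=1 S=0
  [2] read 0x4A idx=10: raw=0x4C007 flags P=1 W=1 U=1 S=0
  [3] read 0x4C idx=10: raw=0x4E007 flags P=1 W=1 U=1 S=0
  ⇒ phys 0x4EC13  [4 reads]
#3 VA=0xE864081D424 (r,kernel):
  [0] read 0x3A idx=29: raw=0x51007 flags P=1 W=1 U=1 S=0
  [1] read 0x51 idx=25: raw=0x53007 flags P=1 W=1 U=1 S=0
  [2] read 0x53 idx=4: raw=0x55007 flags P=1 W=1 U=1 S=0
  [3] read 0x55 idx=29: raw=0x58007 flags P=1 W=1 U=1 S=0
  ⇒ phys 0x58424  [4 reads]

Entries read for #0: 4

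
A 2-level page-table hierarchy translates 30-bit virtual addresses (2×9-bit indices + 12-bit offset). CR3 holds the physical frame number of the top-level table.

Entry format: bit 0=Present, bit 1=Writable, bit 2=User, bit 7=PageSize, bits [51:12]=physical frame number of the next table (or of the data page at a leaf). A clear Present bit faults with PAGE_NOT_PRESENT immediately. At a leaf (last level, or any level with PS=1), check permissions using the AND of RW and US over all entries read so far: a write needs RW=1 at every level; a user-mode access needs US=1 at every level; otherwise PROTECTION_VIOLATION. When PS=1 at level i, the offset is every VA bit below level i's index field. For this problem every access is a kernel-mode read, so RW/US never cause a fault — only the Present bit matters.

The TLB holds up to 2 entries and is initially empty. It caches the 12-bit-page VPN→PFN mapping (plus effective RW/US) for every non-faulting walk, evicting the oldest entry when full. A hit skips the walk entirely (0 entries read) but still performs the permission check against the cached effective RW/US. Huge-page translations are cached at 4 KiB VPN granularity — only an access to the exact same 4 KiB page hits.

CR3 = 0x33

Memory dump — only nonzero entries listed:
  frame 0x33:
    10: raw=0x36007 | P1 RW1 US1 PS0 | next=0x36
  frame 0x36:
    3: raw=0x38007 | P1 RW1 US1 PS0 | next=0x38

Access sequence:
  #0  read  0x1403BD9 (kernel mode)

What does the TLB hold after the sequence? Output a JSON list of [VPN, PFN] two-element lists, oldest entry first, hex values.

Trace:
#0 VA=0x1403BD9 (r,kernel):
  L0 @0x33[10] → 0x36007  P=1,RW=1,US=1,PS=0
  L1 @0x36[3] → 0x38007  P=1,RW=1,US=1,PS=0
  ✓ 0x38BD9  — 2 lookups

TLB: [["0x1403", "0x38"]]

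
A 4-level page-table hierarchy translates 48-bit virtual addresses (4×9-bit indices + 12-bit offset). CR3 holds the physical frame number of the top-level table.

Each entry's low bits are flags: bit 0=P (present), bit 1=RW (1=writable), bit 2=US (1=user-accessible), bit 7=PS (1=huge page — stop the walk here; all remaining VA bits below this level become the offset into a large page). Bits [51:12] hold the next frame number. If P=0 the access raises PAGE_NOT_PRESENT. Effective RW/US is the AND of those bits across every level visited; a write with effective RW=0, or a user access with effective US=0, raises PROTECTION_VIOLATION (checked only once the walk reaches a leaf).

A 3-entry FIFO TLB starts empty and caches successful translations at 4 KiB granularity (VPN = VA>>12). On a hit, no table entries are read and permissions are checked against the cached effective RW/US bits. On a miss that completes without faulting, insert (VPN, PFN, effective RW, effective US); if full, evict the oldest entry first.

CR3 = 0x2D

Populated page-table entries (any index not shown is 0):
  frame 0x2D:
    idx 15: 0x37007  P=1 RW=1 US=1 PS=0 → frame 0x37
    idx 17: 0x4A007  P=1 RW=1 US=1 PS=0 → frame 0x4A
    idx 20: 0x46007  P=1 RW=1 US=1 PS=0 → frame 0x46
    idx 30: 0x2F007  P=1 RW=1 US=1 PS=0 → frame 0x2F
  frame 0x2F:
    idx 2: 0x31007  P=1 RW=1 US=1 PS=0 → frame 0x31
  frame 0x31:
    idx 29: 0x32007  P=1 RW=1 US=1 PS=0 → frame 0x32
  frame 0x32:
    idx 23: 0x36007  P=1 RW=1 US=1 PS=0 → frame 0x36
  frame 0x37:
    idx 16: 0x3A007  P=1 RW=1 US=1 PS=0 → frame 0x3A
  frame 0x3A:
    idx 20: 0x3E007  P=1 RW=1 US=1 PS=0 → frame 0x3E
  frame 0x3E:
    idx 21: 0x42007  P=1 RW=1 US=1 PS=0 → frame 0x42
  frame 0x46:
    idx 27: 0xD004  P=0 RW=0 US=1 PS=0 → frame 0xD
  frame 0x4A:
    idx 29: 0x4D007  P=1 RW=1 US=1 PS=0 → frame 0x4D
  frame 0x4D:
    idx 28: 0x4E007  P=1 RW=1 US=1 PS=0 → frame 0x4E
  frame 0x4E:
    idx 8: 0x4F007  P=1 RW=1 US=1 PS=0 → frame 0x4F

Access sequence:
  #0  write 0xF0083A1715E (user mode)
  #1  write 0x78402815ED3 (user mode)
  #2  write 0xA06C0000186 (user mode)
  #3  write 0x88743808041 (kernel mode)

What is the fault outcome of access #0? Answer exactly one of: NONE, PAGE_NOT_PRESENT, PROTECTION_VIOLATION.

Walk each access:
#0 VA=0xF0083A1715E (w,user):
  [0] read 0x2D idx=30: raw=0x2F007 flags P=1 W=1 U=1 S=0
  [1] read 0x2F idx=2: raw=0x31007 flags P=1 W=1 U=1 S=0
  [2] read 0x31 idx=29: raw=0x32007 flags P=1 W=1 U=1 S=0
  [3] read 0x32 idx=23: raw=0x36007 flags P=1 W=1 U=1 S=0
  → PA=0x3615E  (4 entries read)
#1 VA=0x78402815ED3 (w,user):
  [0] read 0x2D idx=15: raw=0x37007 flags P=1 W=1 U=1 S=0
  [1] read 0x37 idx=16: raw=0x3A007 flags P=1 W=1 U=1 S=0
  [2] read 0x3A idx=20: raw=0x3E007 flags P=1 W=1 U=1 S=0
  [3] read 0x3E idx=21: raw=0x42007 flags P=1 W=1 U=1 S=0
  → PA=0x42ED3  (4 entries read)
#2 VA=0xA06C0000186 (w,user):
  [0] read 0x2D idx=20: raw=0x46007 flags P=1 W=1 U=1 S=0
  [1] read 0x46 idx=27: raw=0xD004 flags P=0 W=0 U=1 S=0
  → PAGE_NOT_PRESENT  (2 entries read)
#3 VA=0x88743808041 (w,kernel):
  [0] read 0x2D idx=17: raw=0x4A007 flags P=1 W=1 U=1 S=0
  [1] read 0x4A idx=29: raw=0x4D007 flags P=1 W=1 U=1 S=0
  [2] read 0x4D idx=28: raw=0x4E007 flags P=1 W=1 U=1 S=0
  [3] read 0x4E idx=8: raw=0x4F007 flags P=1 W=1 U=1 S=0
  → PA=0x4F041  (4 entries read)

Access #0 fault: NONE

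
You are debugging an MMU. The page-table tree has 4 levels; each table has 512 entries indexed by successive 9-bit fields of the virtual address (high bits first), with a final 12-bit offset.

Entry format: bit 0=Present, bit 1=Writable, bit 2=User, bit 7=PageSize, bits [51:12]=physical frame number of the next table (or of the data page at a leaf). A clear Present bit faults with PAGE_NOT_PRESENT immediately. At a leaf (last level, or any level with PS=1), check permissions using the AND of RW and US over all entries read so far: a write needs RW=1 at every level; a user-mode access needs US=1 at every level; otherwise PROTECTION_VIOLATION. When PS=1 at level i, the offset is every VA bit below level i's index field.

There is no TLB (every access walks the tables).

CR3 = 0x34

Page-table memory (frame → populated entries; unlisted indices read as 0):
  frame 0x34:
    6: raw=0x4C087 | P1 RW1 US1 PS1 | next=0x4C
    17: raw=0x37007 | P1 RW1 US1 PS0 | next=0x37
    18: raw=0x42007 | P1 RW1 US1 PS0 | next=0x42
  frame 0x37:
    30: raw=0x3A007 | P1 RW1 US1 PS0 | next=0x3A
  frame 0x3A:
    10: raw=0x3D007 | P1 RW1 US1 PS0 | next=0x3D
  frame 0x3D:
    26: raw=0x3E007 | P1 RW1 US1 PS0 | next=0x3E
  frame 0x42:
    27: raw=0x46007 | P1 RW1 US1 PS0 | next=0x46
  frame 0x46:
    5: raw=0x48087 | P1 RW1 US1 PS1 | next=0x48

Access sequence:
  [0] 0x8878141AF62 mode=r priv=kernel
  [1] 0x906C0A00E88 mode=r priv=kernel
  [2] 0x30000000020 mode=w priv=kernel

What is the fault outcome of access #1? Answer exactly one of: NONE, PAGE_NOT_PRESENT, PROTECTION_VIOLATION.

Walk each access:
#0 VA=0x8878141AF62 (r,kernel):
  [0] read 0x34 idx=17: raw=0x37007 flags P=1 W=1 U=1 S=0
  [1] read 0x37 idx=30: raw=0x3A007 flags P=1 W=1 U=1 S=0
  [2] read 0x3A idx=10: raw=0x3D007 flags P=1 W=1 U=1 S=0
  [3] read 0x3D idx=26: raw=0x3E007 flags P=1 W=1 U=1 S=0
  → PA=0x3EF62  (4 entries read)
#1 VA=0x906C0A00E88 (r,kernel):
  [0] read 0x34 idx=18: raw=0x42007 flags P=1 W=1 U=1 S=0
  [1] read 0x42 idx=27: raw=0x46007 flags P=1 W=1 U=1 S=0
  [2] read 0x46 idx=5: raw=0x48087 flags P=1 W=1 U=1 S=1
  → PA=0x48E88 (huge @L2)  (3 entries read)
#2 VA=0x30000000020 (w,kernel):
  [0] read 0x34 idx=6: raw=0x4C087 flags P=1 W=1 U=1 S=1
  → PA=0x4C020 (huge @L0)  (1 entries read)

Access #1 fault: NONE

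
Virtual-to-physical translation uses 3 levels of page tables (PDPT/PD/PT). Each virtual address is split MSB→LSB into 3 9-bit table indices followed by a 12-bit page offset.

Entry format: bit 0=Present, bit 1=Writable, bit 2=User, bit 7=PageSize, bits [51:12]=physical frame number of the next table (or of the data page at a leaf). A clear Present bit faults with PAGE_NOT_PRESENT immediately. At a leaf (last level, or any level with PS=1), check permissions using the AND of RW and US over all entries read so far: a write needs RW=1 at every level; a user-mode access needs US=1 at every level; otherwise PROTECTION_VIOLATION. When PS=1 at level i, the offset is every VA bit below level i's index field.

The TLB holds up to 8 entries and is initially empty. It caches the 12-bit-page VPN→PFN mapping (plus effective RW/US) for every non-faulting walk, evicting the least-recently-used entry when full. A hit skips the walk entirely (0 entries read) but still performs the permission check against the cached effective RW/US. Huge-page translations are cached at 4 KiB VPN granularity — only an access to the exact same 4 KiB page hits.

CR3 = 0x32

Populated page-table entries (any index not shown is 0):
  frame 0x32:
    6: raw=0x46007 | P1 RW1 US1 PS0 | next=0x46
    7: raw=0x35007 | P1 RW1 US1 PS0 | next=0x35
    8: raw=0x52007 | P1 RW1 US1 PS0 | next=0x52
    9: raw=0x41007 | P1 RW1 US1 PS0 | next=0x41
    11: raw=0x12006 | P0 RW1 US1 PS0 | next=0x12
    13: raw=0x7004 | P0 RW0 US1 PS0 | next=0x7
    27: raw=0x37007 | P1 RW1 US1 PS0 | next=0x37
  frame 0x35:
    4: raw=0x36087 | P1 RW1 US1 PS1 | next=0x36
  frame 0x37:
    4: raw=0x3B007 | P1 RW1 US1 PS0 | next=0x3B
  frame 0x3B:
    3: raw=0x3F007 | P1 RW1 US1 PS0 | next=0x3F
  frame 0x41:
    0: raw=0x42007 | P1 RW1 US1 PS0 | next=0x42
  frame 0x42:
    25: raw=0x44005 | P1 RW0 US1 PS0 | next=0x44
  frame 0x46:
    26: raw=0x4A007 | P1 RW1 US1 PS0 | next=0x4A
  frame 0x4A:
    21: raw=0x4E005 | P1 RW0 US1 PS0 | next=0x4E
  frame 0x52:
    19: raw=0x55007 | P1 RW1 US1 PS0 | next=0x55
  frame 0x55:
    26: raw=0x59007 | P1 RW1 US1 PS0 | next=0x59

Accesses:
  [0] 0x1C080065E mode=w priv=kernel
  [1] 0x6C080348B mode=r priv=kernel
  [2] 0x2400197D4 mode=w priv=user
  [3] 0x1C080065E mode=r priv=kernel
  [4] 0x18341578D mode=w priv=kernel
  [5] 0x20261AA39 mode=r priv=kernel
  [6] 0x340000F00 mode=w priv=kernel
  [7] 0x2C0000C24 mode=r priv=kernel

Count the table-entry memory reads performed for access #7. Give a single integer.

Walk each access:
#0 VA=0x1C080065E (w,kernel):
  L0: frame=0x32 idx=7 entry=0x35007 [P=1 RW=1 US=1 PS=0]
  L1: frame=0x35 idx=4 entry=0x36087 [P=1 RW=1 US=1 PS=1]
  ⇒ phys 0x3665E (huge @L1)  [2 reads]
#1 VA=0x6C080348B (r,kernel):
  L0: frame=0x32 idx=27 entry=0x37007 [P=1 RW=1 US=1 PS=0]
  L1: frame=0x37 idx=4 entry=0x3B007 [P=1 RW=1 US=1 PS=0]
  L2: frame=0x3B idx=3 entry=0x3F007 [P=1 RW=1 US=1 PS=0]
  ⇒ phys 0x3F48B  [3 reads]
#2 VA=0x2400197D4 (w,user):
  L0: frame=0x32 idx=9 entry=0x41007 [P=1 RW=1 US=1 PS=0]
  L1: frame=0x41 idx=0 entry=0x42007 [P=1 RW=1 US=1 PS=0]
  L2: frame=0x42 idx=25 entry=0x44005 [P=1 RW=0 US=1 PS=0]
  → PROTECTION_VIOLATION  (3 entries read)
#3 VA=0x1C080065E (r,kernel):
  TLB hit vpn=0x1C0800 → PA=0x3665E
#4 VA=0x18341578D (w,kernel):
  L0: frame=0x32 idx=6 entry=0x46007 [P=1 RW=1 US=1 PS=0]
  L1: frame=0x46 idx=26 entry=0x4A007 [P=1 RW=1 US=1 PS=0]
  L2: frame=0x4A idx=21 entry=0x4E005 [P=1 RW=0 US=1 PS=0]
  → PROTECTION_VIOLATION  (3 entries read)
#5 VA=0x20261AA39 (r,kernel):
  L0: frame=0x32 idx=8 entry=0x52007 [P=1 RW=1 US=1 PS=0]
  L1: frame=0x52 idx=19 entry=0x55007 [P=1 RW=1 US=1 PS=0]
  L2: frame=0x55 idx=26 entry=0x59007 [P=1 RW=1 US=1 PS=0]
  ⇒ phys 0x59A39  [3 reads]
#6 VA=0x340000F00 (w,kernel):
  L0: frame=0x32 idx=13 entry=0x7004 [P=0 RW=0 US=1 PS=0]
  → PAGE_NOT_PRESENT  (1 entries read)
#7 VA=0x2C0000C24 (r,kernel):
  L0: frame=0x32 idx=11 entry=0x12006 [P=0 RW=1 US=1 PS=0]
  → PAGE_NOT_PRESENT  (1 entries read)

Entries read for #7: 1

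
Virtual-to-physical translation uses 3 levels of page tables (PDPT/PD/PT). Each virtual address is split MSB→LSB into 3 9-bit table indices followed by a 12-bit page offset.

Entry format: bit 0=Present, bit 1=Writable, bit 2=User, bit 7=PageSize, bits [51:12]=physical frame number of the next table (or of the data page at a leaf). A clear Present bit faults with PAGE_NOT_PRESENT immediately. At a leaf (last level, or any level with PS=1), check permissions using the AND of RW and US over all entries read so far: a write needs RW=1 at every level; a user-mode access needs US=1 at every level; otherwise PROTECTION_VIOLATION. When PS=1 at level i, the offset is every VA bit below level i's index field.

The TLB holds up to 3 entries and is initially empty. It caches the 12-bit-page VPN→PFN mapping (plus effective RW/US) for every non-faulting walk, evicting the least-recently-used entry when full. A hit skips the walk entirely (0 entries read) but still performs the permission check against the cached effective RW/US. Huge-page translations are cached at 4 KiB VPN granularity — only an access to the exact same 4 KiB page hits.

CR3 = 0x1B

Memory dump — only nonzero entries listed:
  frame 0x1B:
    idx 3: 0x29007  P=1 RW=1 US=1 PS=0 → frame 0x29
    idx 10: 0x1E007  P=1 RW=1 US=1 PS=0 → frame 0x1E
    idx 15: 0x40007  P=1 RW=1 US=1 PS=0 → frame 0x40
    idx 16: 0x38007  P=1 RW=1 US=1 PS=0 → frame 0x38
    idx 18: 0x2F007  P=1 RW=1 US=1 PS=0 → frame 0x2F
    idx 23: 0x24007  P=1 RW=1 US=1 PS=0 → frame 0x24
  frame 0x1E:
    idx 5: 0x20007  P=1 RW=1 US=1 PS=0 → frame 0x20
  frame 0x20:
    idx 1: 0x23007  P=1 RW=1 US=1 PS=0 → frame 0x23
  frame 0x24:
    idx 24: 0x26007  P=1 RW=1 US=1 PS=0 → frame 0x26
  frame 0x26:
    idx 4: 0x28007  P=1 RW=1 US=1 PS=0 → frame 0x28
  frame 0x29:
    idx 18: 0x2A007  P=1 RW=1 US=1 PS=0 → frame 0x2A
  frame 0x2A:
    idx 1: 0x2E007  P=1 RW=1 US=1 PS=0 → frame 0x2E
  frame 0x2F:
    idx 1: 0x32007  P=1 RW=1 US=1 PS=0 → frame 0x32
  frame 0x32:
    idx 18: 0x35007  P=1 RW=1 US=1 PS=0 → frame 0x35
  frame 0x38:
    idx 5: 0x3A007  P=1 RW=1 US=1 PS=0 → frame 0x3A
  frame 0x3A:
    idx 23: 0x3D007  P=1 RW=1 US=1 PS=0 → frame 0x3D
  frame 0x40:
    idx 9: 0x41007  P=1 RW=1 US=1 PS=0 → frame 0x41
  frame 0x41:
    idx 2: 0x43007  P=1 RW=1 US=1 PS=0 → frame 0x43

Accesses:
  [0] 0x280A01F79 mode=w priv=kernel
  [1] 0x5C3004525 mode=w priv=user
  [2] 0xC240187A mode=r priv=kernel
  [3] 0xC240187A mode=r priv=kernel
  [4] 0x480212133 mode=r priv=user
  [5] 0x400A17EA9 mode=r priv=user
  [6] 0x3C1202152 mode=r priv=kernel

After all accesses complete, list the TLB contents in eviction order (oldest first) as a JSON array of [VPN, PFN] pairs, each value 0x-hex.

Trace:
#0 VA=0x280A01F79 (w,kernel):
  L0 @0x1B[10] → 0x1E007  P=1,RW=1,US=1,PS=0
  L1 @0x1E[5] → 0x20007  P=1,RW=1,US=1,PS=0
  L2 @0x20[1] → 0x23007  P=1,RW=1,US=1,PS=0
  ✓ 0x23F79  — 3 lookups
#1 VA=0x5C3004525 (w,user):
  L0 @0x1B[23] → 0x24007  P=1,RW=1,US=1,PS=0
  L1 @0x24[24] → 0x26007  P=1,RW=1,US=1,PS=0
  L2 @0x26[4] → 0x28007  P=1,RW=1,US=1,PS=0
  ✓ 0x28525  — 3 lookups
#2 VA=0xC240187A (r,kernel):
  L0 @0x1B[3] → 0x29007  P=1,RW=1,US=1,PS=0
  L1 @0x29[18] → 0x2A007  P=1,RW=1,US=1,PS=0
  L2 @0x2A[1] → 0x2E007  P=1,RW=1,US=1,PS=0
  ✓ 0x2E87A  — 3 lookups
#3 VA=0xC240187A (r,kernel):
  TLB hit vpn=0xC2401 → PA=0x2E87A
#4 VA=0x480212133 (r,user):
  L0 @0x1B[18] → 0x2F007  P=1,RW=1,US=1,PS=0
  L1 @0x2F[1] → 0x32007  P=1,RW=1,US=1,PS=0
  L2 @0x32[18] → 0x35007  P=1,RW=1,US=1,PS=0
  ✓ 0x35133  — 3 lookups
#5 VA=0x400A17EA9 (r,user):
  L0 @0x1B[16] → 0x38007  P=1,RW=1,US=1,PS=0
  L1 @0x38[5] → 0x3A007  P=1,RW=1,US=1,PS=0
  L2 @0x3A[23] → 0x3D007  P=1,RW=1,US=1,PS=0
  ✓ 0x3DEA9  — 3 lookups
#6 VA=0x3C1202152 (r,kernel):
  L0 @0x1B[15] → 0x40007  P=1,RW=1,US=1,PS=0
  L1 @0x40[9] → 0x41007  P=1,RW=1,US=1,PS=0
  L2 @0x41[2] → 0x43007  P=1,RW=1,US=1,PS=0
  ✓ 0x43152  — 3 lookups

TLB: [["0x480212", "0x35"], ["0x400A17", "0x3D"], ["0x3C1202", "0x43"]]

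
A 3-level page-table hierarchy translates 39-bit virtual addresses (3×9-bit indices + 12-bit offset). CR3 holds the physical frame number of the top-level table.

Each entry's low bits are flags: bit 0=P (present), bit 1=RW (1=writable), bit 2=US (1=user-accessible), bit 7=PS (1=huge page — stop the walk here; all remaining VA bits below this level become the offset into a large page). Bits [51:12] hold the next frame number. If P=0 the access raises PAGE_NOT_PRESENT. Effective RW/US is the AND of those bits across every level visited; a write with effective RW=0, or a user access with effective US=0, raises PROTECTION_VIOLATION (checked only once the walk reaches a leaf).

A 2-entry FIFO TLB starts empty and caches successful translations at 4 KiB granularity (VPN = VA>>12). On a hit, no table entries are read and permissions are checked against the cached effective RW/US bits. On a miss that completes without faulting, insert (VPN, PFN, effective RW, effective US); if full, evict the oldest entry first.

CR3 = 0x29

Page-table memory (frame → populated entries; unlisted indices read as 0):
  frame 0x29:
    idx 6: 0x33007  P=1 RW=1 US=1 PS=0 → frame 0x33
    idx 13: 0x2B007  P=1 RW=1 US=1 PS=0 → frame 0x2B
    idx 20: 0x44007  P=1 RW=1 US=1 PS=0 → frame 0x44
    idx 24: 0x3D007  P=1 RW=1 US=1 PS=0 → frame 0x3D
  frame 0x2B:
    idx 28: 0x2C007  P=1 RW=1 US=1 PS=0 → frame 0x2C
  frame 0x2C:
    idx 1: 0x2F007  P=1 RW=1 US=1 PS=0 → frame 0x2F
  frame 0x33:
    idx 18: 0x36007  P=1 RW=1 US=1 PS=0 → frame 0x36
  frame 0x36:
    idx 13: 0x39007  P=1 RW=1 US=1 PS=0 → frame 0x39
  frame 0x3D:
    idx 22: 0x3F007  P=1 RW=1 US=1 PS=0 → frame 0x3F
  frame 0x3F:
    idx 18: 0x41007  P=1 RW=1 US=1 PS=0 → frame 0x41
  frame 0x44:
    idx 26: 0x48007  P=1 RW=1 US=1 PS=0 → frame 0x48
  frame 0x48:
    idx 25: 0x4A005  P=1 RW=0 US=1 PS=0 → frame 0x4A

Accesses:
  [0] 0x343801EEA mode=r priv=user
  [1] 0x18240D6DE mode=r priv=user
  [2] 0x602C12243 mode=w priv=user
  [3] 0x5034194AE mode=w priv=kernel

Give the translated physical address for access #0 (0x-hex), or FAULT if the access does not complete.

Per-access translation:
#0 VA=0x343801EEA (r,user):
  [0] read 0x29 idx=13: raw=0x2B007 flags P=1 W=1 U=1 S=0
  [1] read 0x2B idx=28: raw=0x2C007 flags P=1 W=1 U=1 S=0
  [2] read 0x2C idx=1: raw=0x2F007 flags P=1 W=1 U=1 S=0
  ✓ 0x2FEEA  — 3 lookups
#1 VA=0x18240D6DE (r,user):
  [0] read 0x29 idx=6: raw=0x33007 flags P=1 W=1 U=1 S=0
  [1] read 0x33 idx=18: raw=0x36007 flags P=1 W=1 U=1 S=0
  [2] read 0x36 idx=13: raw=0x39007 flags P=1 W=1 U=1 S=0
  ✓ 0x396DE  — 3 lookups
#2 VA=0x602C12243 (w,user):
  [0] read 0x29 idx=24: raw=0x3D007 flags P=1 W=1 U=1 S=0
  [1] read 0x3D idx=22: raw=0x3F007 flags P=1 W=1 U=1 S=0
  [2] read 0x3F idx=18: raw=0x41007 flags P=1 W=1 U=1 S=0
  ✓ 0x41243  — 3 lookups
#3 VA=0x5034194AE (w,kernel):
  [0] read 0x29 idx=20: raw=0x44007 flags P=1 W=1 U=1 S=0
  [1] read 0x44 idx=26: raw=0x48007 flags P=1 W=1 U=1 S=0
  [2] read 0x48 idx=25: raw=0x4A005 flags P=1 W=0 U=1 S=0
  → PROTECTION_VIOLATION  (3 entries read)

Access #0 PA: 0x2FEEA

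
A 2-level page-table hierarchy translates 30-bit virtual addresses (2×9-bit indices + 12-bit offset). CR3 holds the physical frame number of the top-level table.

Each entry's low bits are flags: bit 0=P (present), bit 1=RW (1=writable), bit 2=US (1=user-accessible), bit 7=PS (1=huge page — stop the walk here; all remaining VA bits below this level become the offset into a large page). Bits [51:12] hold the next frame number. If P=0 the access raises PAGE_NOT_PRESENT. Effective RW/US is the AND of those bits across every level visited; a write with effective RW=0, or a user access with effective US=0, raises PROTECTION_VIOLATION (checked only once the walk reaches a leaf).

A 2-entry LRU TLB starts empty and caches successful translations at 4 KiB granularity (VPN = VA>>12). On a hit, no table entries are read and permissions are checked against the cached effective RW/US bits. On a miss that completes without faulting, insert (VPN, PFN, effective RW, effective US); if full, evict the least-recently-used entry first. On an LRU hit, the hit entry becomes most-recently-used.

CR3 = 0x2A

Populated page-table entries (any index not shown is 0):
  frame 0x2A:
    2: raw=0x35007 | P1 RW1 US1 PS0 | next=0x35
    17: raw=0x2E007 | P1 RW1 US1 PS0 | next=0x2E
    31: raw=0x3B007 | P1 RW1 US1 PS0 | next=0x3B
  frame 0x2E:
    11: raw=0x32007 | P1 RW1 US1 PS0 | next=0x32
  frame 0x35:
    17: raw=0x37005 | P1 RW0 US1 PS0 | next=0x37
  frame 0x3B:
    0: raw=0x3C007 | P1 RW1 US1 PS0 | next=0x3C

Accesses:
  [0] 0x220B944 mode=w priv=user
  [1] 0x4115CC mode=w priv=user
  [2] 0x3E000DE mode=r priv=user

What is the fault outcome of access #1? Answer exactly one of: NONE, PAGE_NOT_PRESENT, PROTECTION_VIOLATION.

Per-access translation:
#0 VA=0x220B944 (w,user):
  [0] read 0x2A idx=17: raw=0x2E007 flags P=1 W=1 U=1 S=0
  [1] read 0x2E idx=11: raw=0x32007 flags P=1 W=1 U=1 S=0
  ✓ 0x32944  — 2 lookups
#1 VA=0x4115CC (w,user):
  [0] read 0x2A idx=2: raw=0x35007 flags P=1 W=1 U=1 S=0
  [1] read 0x35 idx=17: raw=0x37005 flags P=1 W=0 U=1 S=0
  → PROTECTION_VIOLATION  (2 entries read)
#2 VA=0x3E000DE (r,user):
  [0] read 0x2A idx=31: raw=0x3B007 flags P=1 W=1 U=1 S=0
  [1] read 0x3B idx=0: raw=0x3C007 flags P=1 W=1 U=1 S=0
  ✓ 0x3C0DE  — 2 lookups

Access #1 fault: PROTECTION_VIOLATION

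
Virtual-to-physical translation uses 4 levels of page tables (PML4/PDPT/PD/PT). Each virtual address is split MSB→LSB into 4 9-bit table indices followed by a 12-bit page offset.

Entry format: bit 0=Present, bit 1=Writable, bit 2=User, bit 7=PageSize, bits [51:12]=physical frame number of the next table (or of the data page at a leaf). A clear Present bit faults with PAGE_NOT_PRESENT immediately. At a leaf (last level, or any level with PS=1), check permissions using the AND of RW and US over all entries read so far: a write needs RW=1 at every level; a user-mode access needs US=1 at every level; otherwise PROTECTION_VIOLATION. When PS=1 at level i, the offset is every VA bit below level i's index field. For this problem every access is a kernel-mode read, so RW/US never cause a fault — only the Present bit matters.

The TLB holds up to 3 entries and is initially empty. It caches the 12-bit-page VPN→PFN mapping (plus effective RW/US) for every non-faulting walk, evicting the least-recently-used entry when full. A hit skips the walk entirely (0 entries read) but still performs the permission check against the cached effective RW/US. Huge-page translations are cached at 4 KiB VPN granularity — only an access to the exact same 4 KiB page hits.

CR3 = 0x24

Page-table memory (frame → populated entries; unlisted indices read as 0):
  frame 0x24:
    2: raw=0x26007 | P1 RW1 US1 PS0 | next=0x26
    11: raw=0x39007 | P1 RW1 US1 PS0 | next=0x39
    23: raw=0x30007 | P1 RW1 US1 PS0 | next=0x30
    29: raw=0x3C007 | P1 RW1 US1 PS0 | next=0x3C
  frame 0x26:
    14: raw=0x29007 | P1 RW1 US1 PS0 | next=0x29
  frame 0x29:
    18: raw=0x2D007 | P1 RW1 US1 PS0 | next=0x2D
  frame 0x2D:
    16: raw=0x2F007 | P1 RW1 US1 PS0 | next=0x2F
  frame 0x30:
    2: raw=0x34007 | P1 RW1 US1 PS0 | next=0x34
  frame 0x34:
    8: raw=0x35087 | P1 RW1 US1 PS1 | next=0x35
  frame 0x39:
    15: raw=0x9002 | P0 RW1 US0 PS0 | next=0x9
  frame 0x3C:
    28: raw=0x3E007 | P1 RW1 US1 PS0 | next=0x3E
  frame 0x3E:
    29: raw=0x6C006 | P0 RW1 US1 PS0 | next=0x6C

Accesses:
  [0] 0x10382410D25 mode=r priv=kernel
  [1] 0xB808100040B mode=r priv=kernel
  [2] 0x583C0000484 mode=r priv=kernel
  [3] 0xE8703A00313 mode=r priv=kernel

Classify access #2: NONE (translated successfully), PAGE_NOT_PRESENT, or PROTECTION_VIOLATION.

Per-access translation:
#0 VA=0x10382410D25 (r,kernel):
  lvl0: tbl 0x24, slot 2 ⇒ 0x26007 (P1/RW1/US1/PS0)
  lvl1: tbl 0x26, slot 14 ⇒ 0x29007 (P1/RW1/US1/PS0)
  lvl2: tbl 0x29, slot 18 ⇒ 0x2D007 (P1/RW1/US1/PS0)
  lvl3: tbl 0x2D, slot 16 ⇒ 0x2F007 (P1/RW1/US1/PS0)
  → PA=0x2FD25  (4 entries read)
#1 VA=0xB808100040B (r,kernel):
  lvl0: tbl 0x24, slot 23 ⇒ 0x30007 (P1/RW1/US1/PS0)
  lvl1: tbl 0x30, slot 2 ⇒ 0x34007 (P1/RW1/US1/PS0)
  lvl2: tbl 0x34, slot 8 ⇒ 0x35087 (P1/RW1/US1/PS1)
  → PA=0x3540B (huge @L2)  (3 entries read)
#2 VA=0x583C0000484 (r,kernel):
  lvl0: tbl 0x24, slot 11 ⇒ 0x39007 (P1/RW1/US1/PS0)
  lvl1: tbl 0x39, slot 15 ⇒ 0x9002 (P0/RW1/US0/PS0)
  ✗ PAGE_NOT_PRESENT  [2 reads]
#3 VA=0xE8703A00313 (r,kernel):
  lvl0: tbl 0x24, slot 29 ⇒ 0x3C007 (P1/RW1/US1/PS0)
  lvl1: tbl 0x3C, slot 28 ⇒ 0x3E007 (P1/RW1/US1/PS0)
  lvl2: tbl 0x3E, slot 29 ⇒ 0x6C006 (P0/RW1/US1/PS0)
  ✗ PAGE_NOT_PRESENT  [3 reads]

Access #2 fault: PAGE_NOT_PRESENT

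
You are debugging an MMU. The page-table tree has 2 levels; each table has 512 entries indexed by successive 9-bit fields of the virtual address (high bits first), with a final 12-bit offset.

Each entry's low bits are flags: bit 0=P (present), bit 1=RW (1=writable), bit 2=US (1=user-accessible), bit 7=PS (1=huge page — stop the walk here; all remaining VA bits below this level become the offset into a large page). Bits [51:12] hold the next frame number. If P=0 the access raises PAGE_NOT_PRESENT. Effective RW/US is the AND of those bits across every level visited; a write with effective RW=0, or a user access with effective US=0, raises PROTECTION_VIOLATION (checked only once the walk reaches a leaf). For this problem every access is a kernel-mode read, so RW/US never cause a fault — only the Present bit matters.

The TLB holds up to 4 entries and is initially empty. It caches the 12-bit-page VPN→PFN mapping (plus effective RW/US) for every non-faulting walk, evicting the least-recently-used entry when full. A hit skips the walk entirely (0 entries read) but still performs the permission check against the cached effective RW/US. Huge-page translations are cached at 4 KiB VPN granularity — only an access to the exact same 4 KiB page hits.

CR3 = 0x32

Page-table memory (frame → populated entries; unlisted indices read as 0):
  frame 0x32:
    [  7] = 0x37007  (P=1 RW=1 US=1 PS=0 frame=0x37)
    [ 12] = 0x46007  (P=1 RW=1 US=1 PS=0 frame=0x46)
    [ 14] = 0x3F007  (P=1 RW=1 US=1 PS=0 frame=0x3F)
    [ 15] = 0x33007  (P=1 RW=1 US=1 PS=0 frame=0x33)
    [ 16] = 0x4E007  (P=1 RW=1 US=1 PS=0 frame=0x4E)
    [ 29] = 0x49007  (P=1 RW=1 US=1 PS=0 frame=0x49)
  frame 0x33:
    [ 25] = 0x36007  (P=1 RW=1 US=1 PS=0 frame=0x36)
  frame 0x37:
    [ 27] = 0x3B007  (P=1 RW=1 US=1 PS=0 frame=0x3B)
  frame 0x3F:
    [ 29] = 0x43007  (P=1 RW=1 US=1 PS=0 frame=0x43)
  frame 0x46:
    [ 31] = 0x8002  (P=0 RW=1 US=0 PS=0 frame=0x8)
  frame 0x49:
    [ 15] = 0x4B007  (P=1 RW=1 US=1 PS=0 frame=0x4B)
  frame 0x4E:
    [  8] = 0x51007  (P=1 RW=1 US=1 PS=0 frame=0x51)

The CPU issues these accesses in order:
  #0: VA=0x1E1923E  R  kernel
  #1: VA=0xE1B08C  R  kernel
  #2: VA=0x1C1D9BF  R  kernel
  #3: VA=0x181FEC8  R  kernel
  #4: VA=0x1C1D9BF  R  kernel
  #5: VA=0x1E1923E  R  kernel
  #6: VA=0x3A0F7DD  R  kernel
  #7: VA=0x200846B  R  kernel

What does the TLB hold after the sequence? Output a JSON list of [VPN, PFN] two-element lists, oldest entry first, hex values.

Trace:
#0 VA=0x1E1923E (r,kernel):
  [0] read 0x32 idx=15: raw=0x33007 flags P=1 W=1 U=1 S=0
  [1] read 0x33 idx=25: raw=0x36007 flags P=1 W=1 U=1 S=0
  ⇒ phys 0x3623E  [2 reads]
#1 VA=0xE1B08C (r,kernel):
  [0] read 0x32 idx=7: raw=0x37007 flags P=1 W=1 U=1 S=0
  [1] read 0x37 idx=27: raw=0x3B007 flags P=1 W=1 U=1 S=0
  ⇒ phys 0x3B08C  [2 reads]
#2 VA=0x1C1D9BF (r,kernel):
  [0] read 0x32 idx=14: raw=0x3F007 flags P=1 W=1 U=1 S=0
  [1] read 0x3F idx=29: raw=0x43007 flags P=1 W=1 U=1 S=0
  ⇒ phys 0x439BF  [2 reads]
#3 VA=0x181FEC8 (r,kernel):
  [0] read 0x32 idx=12: raw=0x46007 flags P=1 W=1 U=1 S=0
  [1] read 0x46 idx=31: raw=0x8002 flags P=0 W=1 U=0 S=0
  ⇒ fault: PAGE_NOT_PRESENT  — 2 lookups
#4 VA=0x1C1D9BF (r,kernel):
  TLB hit vpn=0x1C1D → PA=0x439BF
#5 VA=0x1E1923E (r,kernel):
  TLB hit vpn=0x1E19 → PA=0x3623E
#6 VA=0x3A0F7DD (r,kernel):
  [0] read 0x32 idx=29: raw=0x49007 flags P=1 W=1 U=1 S=0
  [1] read 0x49 idx=15: raw=0x4B007 flags P=1 W=1 U=1 S=0
  ⇒ phys 0x4B7DD  [2 reads]
#7 VA=0x200846B (r,kernel):
  [0] read 0x32 idx=16: raw=0x4E007 flags P=1 W=1 U=1 S=0
  [1] read 0x4E idx=8: raw=0x51007 flags P=1 W=1 U=1 S=0
  ⇒ phys 0x5146B  [2 reads]

TLB: [["0x1C1D", "0x43"], ["0x1E19", "0x36"], ["0x3A0F", "0x4B"], ["0x2008", "0x51"]]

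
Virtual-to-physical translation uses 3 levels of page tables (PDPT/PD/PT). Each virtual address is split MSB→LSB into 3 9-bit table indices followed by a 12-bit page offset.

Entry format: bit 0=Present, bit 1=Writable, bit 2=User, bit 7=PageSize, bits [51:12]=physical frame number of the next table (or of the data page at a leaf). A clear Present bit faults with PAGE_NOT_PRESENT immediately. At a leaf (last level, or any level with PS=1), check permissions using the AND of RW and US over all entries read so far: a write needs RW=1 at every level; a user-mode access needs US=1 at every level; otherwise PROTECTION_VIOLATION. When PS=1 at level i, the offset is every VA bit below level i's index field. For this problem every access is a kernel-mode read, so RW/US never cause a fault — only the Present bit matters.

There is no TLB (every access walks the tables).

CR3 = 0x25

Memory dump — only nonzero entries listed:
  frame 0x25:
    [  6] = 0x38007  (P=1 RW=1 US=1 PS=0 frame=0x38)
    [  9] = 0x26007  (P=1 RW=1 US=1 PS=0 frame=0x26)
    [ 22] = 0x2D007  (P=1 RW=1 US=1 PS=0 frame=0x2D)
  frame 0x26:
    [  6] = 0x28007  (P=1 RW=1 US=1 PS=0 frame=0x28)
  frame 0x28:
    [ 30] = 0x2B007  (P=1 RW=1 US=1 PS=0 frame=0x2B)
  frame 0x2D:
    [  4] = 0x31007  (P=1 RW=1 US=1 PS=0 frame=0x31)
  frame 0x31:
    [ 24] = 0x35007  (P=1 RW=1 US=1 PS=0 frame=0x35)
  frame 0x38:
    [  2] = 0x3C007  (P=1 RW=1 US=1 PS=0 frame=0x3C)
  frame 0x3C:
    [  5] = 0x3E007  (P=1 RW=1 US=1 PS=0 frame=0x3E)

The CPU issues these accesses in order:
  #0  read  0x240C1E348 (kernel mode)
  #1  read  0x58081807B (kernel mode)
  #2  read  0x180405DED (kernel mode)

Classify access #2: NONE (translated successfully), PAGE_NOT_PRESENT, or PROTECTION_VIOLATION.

Trace:
#0 VA=0x240C1E348 (r,kernel):
  L0: frame=0x25 idx=9 entry=0x26007 [P=1 RW=1 US=1 PS=0]
  L1: frame=0x26 idx=6 entry=0x28007 [P=1 RW=1 US=1 PS=0]
  L2: frame=0x28 idx=30 entry=0x2B007 [P=1 RW=1 US=1 PS=0]
  → PA=0x2B348  (3 entries read)
#1 VA=0x58081807B (r,kernel):
  L0: frame=0x25 idx=22 entry=0x2D007 [P=1 RW=1 US=1 PS=0]
  L1: frame=0x2D idx=4 entry=0x31007 [P=1 RW=1 US=1 PS=0]
  L2: frame=0x31 idx=24 entry=0x35007 [P=1 RW=1 US=1 PS=0]
  → PA=0x3507B  (3 entries read)
#2 VA=0x180405DED (r,kernel):
  L0: frame=0x25 idx=6 entry=0x38007 [P=1 RW=1 US=1 PS=0]
  L1: frame=0x38 idx=2 entry=0x3C007 [P=1 RW=1 US=1 PS=0]
  L2: frame=0x3C idx=5 entry=0x3E007 [P=1 RW=1 US=1 PS=0]
  → PA=0x3EDED  (3 entries read)

Access #2 fault: NONE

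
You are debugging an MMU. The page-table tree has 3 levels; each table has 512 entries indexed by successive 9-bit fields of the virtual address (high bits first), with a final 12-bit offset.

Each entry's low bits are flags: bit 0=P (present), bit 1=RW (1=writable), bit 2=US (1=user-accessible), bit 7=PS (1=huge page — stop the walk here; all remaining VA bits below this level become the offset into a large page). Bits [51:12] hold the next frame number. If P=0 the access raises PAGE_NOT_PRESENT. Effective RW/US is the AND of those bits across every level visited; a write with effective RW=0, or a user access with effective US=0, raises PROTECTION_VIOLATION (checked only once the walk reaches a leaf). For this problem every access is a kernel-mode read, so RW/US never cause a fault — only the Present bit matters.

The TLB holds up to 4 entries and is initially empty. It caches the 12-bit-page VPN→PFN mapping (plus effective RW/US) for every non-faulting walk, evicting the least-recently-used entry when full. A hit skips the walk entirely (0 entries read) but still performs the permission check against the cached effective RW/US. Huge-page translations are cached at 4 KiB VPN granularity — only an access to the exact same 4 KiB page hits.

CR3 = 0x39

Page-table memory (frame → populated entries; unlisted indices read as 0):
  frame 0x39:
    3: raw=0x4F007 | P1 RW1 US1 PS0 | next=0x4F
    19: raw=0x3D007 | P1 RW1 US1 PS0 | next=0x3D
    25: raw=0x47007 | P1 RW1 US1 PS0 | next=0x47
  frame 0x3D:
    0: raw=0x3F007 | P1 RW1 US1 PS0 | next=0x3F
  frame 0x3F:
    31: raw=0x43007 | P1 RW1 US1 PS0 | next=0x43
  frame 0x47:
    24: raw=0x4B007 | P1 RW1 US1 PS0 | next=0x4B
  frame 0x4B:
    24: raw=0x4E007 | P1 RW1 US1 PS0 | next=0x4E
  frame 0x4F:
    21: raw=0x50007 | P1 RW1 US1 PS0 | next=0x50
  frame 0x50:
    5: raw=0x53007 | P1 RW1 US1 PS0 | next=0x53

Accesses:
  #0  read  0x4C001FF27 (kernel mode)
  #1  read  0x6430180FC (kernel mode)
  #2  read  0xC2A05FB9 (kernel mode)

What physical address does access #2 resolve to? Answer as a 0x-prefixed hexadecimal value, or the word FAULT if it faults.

Trace:
#0 VA=0x4C001FF27 (r,kernel):
  lvl0: tbl 0x39, slot 19 ⇒ 0x3D007 (P1/RW1/US1/PS0)
  lvl1: tbl 0x3D, slot 0 ⇒ 0x3F007 (P1/RW1/US1/PS0)
  lvl2: tbl 0x3F, slot 31 ⇒ 0x43007 (P1/RW1/US1/PS0)
  ⇒ phys 0x43F27  [3 reads]
#1 VA=0x6430180FC (r,kernel):
  lvl0: tbl 0x39, slot 25 ⇒ 0x47007 (P1/RW1/US1/PS0)
  lvl1: tbl 0x47, slot 24 ⇒ 0x4B007 (P1/RW1/US1/PS0)
  lvl2: tbl 0x4B, slot 24 ⇒ 0x4E007 (P1/RW1/US1/PS0)
  ⇒ phys 0x4E0FC  [3 reads]
#2 VA=0xC2A05FB9 (r,kernel):
  lvl0: tbl 0x39, slot 3 ⇒ 0x4F007 (P1/RW1/US1/PS0)
  lvl1: tbl 0x4F, slot 21 ⇒ 0x50007 (P1/RW1/US1/PS0)
  lvl2: tbl 0x50, slot 5 ⇒ 0x53007 (P1/RW1/US1/PS0)
  ⇒ phys 0x53FB9  [3 reads]

Access #2 PA: 0x53FB9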